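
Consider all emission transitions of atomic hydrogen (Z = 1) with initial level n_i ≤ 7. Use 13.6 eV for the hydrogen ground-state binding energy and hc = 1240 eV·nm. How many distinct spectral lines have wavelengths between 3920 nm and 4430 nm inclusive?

1

Enumerate all n_i → n_f pairs with 1 ≤ n_f < n_i ≤ 7 and compute λ = 1240 / [13.6·1·(1/n_f² − 1/n_i²)].
Lines falling in [3920, 4430] nm: 5→4 (4052 nm).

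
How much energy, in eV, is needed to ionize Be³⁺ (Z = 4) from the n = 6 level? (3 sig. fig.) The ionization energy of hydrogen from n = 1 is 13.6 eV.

6.04 eV

E_n = −13.6 Z²/n² = −217.6/n² eV for Z = 4.
E_6 = −217.6/36 = −6.04 eV, so ionization (to E = 0) requires 6.04 eV.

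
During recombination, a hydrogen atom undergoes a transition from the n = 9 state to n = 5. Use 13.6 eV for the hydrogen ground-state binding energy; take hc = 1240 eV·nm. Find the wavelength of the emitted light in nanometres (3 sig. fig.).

3300 nm

ΔE = 13.60 × (1/5² − 1/9²) = 13.60 × 0.02765 = 0.3761 eV.
λ = hc/ΔE = 1240 / 0.3761 = 3300 nm.
This line belongs to the Pfund series.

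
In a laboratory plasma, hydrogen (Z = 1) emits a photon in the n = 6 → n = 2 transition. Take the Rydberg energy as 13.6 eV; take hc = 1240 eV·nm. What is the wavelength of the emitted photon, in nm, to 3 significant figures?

410 nm

ΔE = 13.60 × (1/2² − 1/6²) = 13.60 × 0.2222 = 3.022 eV.
λ = hc/ΔE = 1240 / 3.022 = 410 nm.
This line belongs to the Balmer series.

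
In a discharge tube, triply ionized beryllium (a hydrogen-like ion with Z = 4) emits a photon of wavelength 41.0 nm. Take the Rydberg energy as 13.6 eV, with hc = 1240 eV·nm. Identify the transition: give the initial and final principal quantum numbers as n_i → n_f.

n_i = 3, n_f = 2

The photon energy is ΔE = hc/λ = 1240 / 41.0 = 30.24 eV.
With Z = 4, ΔE = 217.6 × (1/n_f² − 1/n_i²), so 1/n_f² − 1/n_i² = 0.1390.
Trying n_f = 2 gives 1/n_i² = 0.1110, i.e. n_i ≈ 3; this pair matches.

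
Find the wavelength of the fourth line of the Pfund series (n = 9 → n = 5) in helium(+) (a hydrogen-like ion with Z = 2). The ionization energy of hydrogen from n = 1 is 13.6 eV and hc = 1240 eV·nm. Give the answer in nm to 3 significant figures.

824 nm

The Pfund series terminates on n_f = 5; the fourth line has n_i = 5+4 = 9.
ΔE = 54.40 × (1/5² − 1/9²) = 1.504 eV.
λ = 1240 / 1.504 = 824 nm.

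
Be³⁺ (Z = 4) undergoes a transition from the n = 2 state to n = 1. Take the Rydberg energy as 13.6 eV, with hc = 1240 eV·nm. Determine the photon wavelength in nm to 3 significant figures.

7.60 nm

For Z = 4 the level energies scale as Z², so the effective Rydberg energy is 13.6 × 16 = 217.6 eV.
ΔE = 217.6 × (1/1² − 1/2²) = 217.6 × 0.7500 = 163.2 eV.
λ = hc/ΔE = 1240 / 163.2 = 7.60 nm.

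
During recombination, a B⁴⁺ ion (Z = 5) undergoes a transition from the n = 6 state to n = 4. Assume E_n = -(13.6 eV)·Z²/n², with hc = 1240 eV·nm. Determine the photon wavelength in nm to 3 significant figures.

105 nm

For Z = 5 the level energies scale as Z², so the effective Rydberg energy is 13.6 × 25 = 340.0 eV.
ΔE = 340.0 × (1/4² − 1/6²) = 340.0 × 0.03472 = 11.81 eV.
λ = hc/ΔE = 1240 / 11.81 = 105 nm.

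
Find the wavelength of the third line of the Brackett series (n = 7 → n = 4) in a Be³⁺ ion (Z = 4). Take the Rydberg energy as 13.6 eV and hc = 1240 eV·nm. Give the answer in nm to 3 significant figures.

135 nm

The Brackett series terminates on n_f = 4; the third line has n_i = 4+3 = 7.
ΔE = 217.6 × (1/4² − 1/7²) = 9.159 eV.
λ = 1240 / 9.159 = 135 nm.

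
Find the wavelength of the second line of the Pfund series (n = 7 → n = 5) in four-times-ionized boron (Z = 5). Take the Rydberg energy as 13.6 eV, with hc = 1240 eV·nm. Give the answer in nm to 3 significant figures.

The Pfund series terminates on n_f = 5; the second line has n_i = 5+2 = 7.
ΔE = 340.0 × (1/5² − 1/7²) = 6.661 eV.
λ = 1240 / 6.661 = 186 nm.

186 nm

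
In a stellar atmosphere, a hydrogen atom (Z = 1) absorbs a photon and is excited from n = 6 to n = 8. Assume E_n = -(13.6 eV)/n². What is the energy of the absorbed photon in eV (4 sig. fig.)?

0.1653 eV

E_8 = −13.60/64 = −0.2125 eV and E_6 = −13.60/36 = −0.3778 eV.
The photon energy is |E_8 − E_6| = 0.1653 eV.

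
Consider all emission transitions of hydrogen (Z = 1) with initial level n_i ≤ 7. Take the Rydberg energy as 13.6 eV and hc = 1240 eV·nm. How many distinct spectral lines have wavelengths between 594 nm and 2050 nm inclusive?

Enumerate all n_i → n_f pairs with 1 ≤ n_f < n_i ≤ 7 and compute λ = 1240 / [13.6·1·(1/n_f² − 1/n_i²)].
Lines falling in [594, 2050] nm: 3→2 (656.5 nm), 7→3 (1005 nm), 6→3 (1094 nm), 5→3 (1282 nm), 4→3 (1876 nm).

5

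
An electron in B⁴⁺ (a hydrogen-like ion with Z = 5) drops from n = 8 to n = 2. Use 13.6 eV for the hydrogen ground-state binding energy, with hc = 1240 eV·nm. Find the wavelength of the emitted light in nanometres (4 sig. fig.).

For Z = 5 the level energies scale as Z², so the effective Rydberg energy is 13.6 × 25 = 340.0 eV.
ΔE = 340.0 × (1/2² − 1/8²) = 340.0 × 0.2344 = 79.69 eV.
λ = hc/ΔE = 1240 / 79.69 = 15.56 nm.

15.56 nm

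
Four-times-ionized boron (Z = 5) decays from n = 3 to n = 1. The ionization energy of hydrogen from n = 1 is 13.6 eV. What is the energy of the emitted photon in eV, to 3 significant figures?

302 eV

The Bohr energies scale as Z², so for Z = 5: E_n = −340.0/n² eV.
E_3 = −340.0/9 = −37.78 eV and E_1 = −340.0/1 = −340.0 eV.
The photon energy is |E_3 − E_1| = 302 eV.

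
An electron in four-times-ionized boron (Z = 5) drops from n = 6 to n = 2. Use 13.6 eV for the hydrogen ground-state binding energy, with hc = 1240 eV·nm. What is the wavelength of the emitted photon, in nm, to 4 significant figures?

For Z = 5 the level energies scale as Z², so the effective Rydberg energy is 13.6 × 25 = 340.0 eV.
ΔE = 340.0 × (1/2² − 1/6²) = 340.0 × 0.2222 = 75.56 eV.
λ = hc/ΔE = 1240 / 75.56 = 16.41 nm.

16.41 nm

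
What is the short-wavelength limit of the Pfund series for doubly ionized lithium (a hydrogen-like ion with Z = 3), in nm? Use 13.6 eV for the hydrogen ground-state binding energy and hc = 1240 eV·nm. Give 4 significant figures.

253.3 nm

The Pfund series has lower level n_f = 5; the series limit corresponds to n_i → ∞.
ΔE_max = 13.6 × 9 / 5² = 4.896 eV.
λ_min = 1240 / 4.896 = 253.3 nm.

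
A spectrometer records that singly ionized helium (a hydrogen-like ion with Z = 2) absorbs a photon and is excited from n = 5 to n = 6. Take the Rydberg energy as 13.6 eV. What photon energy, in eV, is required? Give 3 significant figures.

0.665 eV

The Bohr energies scale as Z², so for Z = 2: E_n = −54.40/n² eV.
E_6 = −54.40/36 = −1.511 eV and E_5 = −54.40/25 = −2.176 eV.
The photon energy is |E_6 − E_5| = 0.665 eV.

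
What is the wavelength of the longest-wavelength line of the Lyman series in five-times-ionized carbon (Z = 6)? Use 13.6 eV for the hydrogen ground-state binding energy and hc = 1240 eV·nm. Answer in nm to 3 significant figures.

3.38 nm

The Lyman series terminates on n_f = 1; the first line has n_i = 1+1 = 2.
ΔE = 489.6 × (1/1² − 1/2²) = 367.2 eV.
λ = 1240 / 367.2 = 3.38 nm.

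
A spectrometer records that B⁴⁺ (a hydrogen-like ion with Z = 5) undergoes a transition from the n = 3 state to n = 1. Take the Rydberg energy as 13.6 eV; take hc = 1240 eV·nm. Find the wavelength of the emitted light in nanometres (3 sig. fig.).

4.10 nm

For Z = 5 the level energies scale as Z², so the effective Rydberg energy is 13.6 × 25 = 340.0 eV.
ΔE = 340.0 × (1/1² − 1/3²) = 340.0 × 0.8889 = 302.2 eV.
λ = hc/ΔE = 1240 / 302.2 = 4.10 nm.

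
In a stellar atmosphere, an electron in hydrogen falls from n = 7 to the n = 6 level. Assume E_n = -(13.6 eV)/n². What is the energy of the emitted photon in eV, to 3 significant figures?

E_7 = −13.60/49 = −0.2776 eV and E_6 = −13.60/36 = −0.3778 eV.
The photon energy is |E_7 − E_6| = 0.100 eV.

0.100 eV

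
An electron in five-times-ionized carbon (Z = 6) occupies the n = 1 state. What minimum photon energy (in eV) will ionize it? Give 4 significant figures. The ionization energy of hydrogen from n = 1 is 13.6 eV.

489.6 eV

E_n = −13.6 Z²/n² = −489.6/n² eV for Z = 6.
E_1 = −489.6/1 = −489.6 eV, so ionization (to E = 0) requires 489.6 eV.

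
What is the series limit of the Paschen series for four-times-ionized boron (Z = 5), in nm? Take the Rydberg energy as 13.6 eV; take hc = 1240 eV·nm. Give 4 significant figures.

The Paschen series has lower level n_f = 3; the series limit corresponds to n_i → ∞.
ΔE_max = 13.6 × 25 / 3² = 37.78 eV.
λ_min = 1240 / 37.78 = 32.82 nm.

32.82 nm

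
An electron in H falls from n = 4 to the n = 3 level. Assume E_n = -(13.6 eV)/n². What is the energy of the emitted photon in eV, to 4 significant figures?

E_4 = −13.60/16 = −0.8500 eV and E_3 = −13.60/9 = −1.511 eV.
The photon energy is |E_4 − E_3| = 0.6611 eV.

0.6611 eV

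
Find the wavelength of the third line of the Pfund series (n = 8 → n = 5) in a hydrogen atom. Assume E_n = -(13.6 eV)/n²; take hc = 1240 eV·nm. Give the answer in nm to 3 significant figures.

The Pfund series terminates on n_f = 5; the third line has n_i = 5+3 = 8.
ΔE = 13.60 × (1/5² − 1/8²) = 0.3315 eV.
λ = 1240 / 0.3315 = 3740 nm.

3740 nm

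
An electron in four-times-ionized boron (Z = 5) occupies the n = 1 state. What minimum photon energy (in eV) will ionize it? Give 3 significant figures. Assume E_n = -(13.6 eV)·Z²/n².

E_n = −13.6 Z²/n² = −340.0/n² eV for Z = 5.
E_1 = −340.0/1 = −340 eV, so ionization (to E = 0) requires 340 eV.

340 eV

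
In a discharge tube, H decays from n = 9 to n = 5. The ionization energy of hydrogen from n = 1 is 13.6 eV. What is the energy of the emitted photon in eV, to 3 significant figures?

0.376 eV

E_9 = −13.60/81 = −0.1679 eV and E_5 = −13.60/25 = −0.5440 eV.
The photon energy is |E_9 − E_5| = 0.376 eV.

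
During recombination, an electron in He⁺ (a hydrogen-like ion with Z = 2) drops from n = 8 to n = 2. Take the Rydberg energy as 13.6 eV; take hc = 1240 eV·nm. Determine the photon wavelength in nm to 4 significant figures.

97.25 nm

For Z = 2 the level energies scale as Z², so the effective Rydberg energy is 13.6 × 4 = 54.40 eV.
ΔE = 54.40 × (1/2² − 1/8²) = 54.40 × 0.2344 = 12.75 eV.
λ = hc/ΔE = 1240 / 12.75 = 97.25 nm.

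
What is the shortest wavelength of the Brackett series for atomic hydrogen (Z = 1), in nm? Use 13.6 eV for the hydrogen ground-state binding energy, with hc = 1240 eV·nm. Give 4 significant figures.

1459 nm

The Brackett series has lower level n_f = 4; the series limit corresponds to n_i → ∞.
ΔE_max = 13.6 × 1 / 4² = 0.8500 eV.
λ_min = 1240 / 0.8500 = 1459 nm.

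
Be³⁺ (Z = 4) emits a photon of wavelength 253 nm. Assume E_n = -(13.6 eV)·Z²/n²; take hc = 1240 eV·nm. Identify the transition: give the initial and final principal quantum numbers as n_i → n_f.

The photon energy is ΔE = hc/λ = 1240 / 253 = 4.901 eV.
With Z = 4, ΔE = 217.6 × (1/n_f² − 1/n_i²), so 1/n_f² − 1/n_i² = 0.02252.
Trying n_f = 4 gives 1/n_i² = 0.03998, i.e. n_i ≈ 5; this pair matches.

n_i = 5, n_f = 4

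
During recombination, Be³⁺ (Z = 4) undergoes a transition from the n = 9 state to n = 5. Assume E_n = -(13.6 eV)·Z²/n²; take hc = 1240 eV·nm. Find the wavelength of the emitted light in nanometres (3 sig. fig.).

For Z = 4 the level energies scale as Z², so the effective Rydberg energy is 13.6 × 16 = 217.6 eV.
ΔE = 217.6 × (1/5² − 1/9²) = 217.6 × 0.02765 = 6.018 eV.
λ = hc/ΔE = 1240 / 6.018 = 206 nm.

206 nm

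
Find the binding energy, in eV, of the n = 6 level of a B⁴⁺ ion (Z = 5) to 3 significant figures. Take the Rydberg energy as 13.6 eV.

E_n = −13.6 Z²/n² = −340.0/n² eV for Z = 5.
E_6 = −340.0/36 = −9.44 eV, so ionization (to E = 0) requires 9.44 eV.

9.44 eV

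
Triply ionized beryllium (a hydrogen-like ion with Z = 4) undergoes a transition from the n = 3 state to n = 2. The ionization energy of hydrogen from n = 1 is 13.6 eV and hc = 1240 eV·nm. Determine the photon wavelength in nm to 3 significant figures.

41.0 nm

For Z = 4 the level energies scale as Z², so the effective Rydberg energy is 13.6 × 16 = 217.6 eV.
ΔE = 217.6 × (1/2² − 1/3²) = 217.6 × 0.1389 = 30.22 eV.
λ = hc/ΔE = 1240 / 30.22 = 41.0 nm.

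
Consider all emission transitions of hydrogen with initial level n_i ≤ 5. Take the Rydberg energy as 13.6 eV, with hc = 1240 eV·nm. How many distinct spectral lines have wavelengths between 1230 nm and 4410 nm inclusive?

Enumerate all n_i → n_f pairs with 1 ≤ n_f < n_i ≤ 5 and compute λ = 1240 / [13.6·1·(1/n_f² − 1/n_i²)].
Lines falling in [1230, 4410] nm: 5→3 (1282 nm), 4→3 (1876 nm), 5→4 (4052 nm).

3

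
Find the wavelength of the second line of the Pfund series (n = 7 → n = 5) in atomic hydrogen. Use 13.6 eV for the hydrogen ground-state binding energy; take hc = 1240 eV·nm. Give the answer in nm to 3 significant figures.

4650 nm

The Pfund series terminates on n_f = 5; the second line has n_i = 5+2 = 7.
ΔE = 13.60 × (1/5² − 1/7²) = 0.2664 eV.
λ = 1240 / 0.2664 = 4650 nm.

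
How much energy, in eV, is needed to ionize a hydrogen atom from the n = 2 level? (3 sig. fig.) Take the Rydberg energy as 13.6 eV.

E_2 = −13.60/4 = −3.40 eV, so ionization (to E = 0) requires 3.40 eV.

3.40 eV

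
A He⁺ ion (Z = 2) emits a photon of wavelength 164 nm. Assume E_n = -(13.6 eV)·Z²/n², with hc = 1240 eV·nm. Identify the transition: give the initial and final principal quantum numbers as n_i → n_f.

The photon energy is ΔE = hc/λ = 1240 / 164 = 7.561 eV.
With Z = 2, ΔE = 54.40 × (1/n_f² − 1/n_i²), so 1/n_f² − 1/n_i² = 0.1390.
Trying n_f = 2 gives 1/n_i² = 0.1110, i.e. n_i ≈ 3; this pair matches.

n_i = 3, n_f = 2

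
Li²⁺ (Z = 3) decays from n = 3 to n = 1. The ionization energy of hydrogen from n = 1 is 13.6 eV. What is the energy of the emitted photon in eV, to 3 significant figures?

109 eV

The Bohr energies scale as Z², so for Z = 3: E_n = −122.4/n² eV.
E_3 = −122.4/9 = −13.60 eV and E_1 = −122.4/1 = −122.4 eV.
The photon energy is |E_3 − E_1| = 109 eV.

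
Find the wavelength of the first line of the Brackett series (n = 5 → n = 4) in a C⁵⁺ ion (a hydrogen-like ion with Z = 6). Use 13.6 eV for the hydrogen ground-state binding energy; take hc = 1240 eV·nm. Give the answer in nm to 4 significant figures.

The Brackett series terminates on n_f = 4; the first line has n_i = 4+1 = 5.
ΔE = 489.6 × (1/4² − 1/5²) = 11.02 eV.
λ = 1240 / 11.02 = 112.6 nm.

112.6 nm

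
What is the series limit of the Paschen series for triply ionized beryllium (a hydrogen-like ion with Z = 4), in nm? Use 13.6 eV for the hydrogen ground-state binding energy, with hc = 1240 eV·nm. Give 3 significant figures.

The Paschen series has lower level n_f = 3; the series limit corresponds to n_i → ∞.
ΔE_max = 13.6 × 16 / 3² = 24.18 eV.
λ_min = 1240 / 24.18 = 51.3 nm.

51.3 nm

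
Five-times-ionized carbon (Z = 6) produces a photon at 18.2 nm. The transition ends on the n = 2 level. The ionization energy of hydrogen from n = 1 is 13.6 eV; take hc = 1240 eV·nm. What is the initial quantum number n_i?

The photon energy is ΔE = hc/λ = 1240 / 18.2 = 68.13 eV.
With Z = 6, ΔE = 489.6 × (1/n_f² − 1/n_i²), so 1/n_f² − 1/n_i² = 0.1392.
With n_f = 2: 1/n_i² = 1/4 − 0.1392 = 0.1108, so n_i ≈ 3.00.

n_i = 3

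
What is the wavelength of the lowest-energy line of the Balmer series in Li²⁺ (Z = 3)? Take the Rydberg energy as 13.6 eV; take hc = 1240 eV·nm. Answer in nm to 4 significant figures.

72.94 nm

The Balmer series terminates on n_f = 2; the first line has n_i = 2+1 = 3.
ΔE = 122.4 × (1/2² − 1/3²) = 17.00 eV.
λ = 1240 / 17.00 = 72.94 nm.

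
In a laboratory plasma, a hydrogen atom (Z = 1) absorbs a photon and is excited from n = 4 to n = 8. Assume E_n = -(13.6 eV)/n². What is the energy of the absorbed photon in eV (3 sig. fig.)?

E_8 = −13.60/64 = −0.2125 eV and E_4 = −13.60/16 = −0.8500 eV.
The photon energy is |E_8 − E_4| = 0.638 eV.

0.638 eV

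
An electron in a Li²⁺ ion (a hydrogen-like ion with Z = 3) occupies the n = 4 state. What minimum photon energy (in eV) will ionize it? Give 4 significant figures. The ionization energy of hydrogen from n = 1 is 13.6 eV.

E_n = −13.6 Z²/n² = −122.4/n² eV for Z = 3.
E_4 = −122.4/16 = −7.650 eV, so ionization (to E = 0) requires 7.650 eV.

7.650 eV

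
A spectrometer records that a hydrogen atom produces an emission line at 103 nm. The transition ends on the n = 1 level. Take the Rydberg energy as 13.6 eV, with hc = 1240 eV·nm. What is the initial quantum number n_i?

n_i = 3

The photon energy is ΔE = hc/λ = 1240 / 103 = 12.04 eV.
With Z = 1, ΔE = 13.60 × (1/n_f² − 1/n_i²), so 1/n_f² − 1/n_i² = 0.8852.
With n_f = 1: 1/n_i² = 1/1 − 0.8852 = 0.1148, so n_i ≈ 2.95.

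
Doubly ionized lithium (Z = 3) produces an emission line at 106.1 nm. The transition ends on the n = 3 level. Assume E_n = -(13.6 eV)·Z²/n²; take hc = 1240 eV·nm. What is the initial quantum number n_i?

n_i = 8

The photon energy is ΔE = hc/λ = 1240 / 106.1 = 11.69 eV.
With Z = 3, ΔE = 122.4 × (1/n_f² − 1/n_i²), so 1/n_f² − 1/n_i² = 0.09548.
With n_f = 3: 1/n_i² = 1/9 − 0.09548 = 0.01563, so n_i ≈ 8.00.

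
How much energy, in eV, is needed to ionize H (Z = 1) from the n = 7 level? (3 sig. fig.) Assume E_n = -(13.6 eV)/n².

E_7 = −13.60/49 = −0.278 eV, so ionization (to E = 0) requires 0.278 eV.

0.278 eV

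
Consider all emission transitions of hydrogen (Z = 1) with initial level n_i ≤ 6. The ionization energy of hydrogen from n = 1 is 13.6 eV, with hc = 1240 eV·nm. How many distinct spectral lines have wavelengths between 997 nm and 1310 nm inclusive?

2

Enumerate all n_i → n_f pairs with 1 ≤ n_f < n_i ≤ 6 and compute λ = 1240 / [13.6·1·(1/n_f² − 1/n_i²)].
Lines falling in [997, 1310] nm: 6→3 (1094 nm), 5→3 (1282 nm).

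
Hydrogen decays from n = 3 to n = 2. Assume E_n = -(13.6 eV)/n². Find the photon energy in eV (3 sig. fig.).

1.89 eV

E_3 = −13.60/9 = −1.511 eV and E_2 = −13.60/4 = −3.400 eV.
The photon energy is |E_3 − E_2| = 1.89 eV.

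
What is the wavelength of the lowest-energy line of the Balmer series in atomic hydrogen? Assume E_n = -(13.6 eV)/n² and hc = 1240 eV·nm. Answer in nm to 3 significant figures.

656 nm

The Balmer series terminates on n_f = 2; the first line has n_i = 2+1 = 3.
ΔE = 13.60 × (1/2² − 1/3²) = 1.889 eV.
λ = 1240 / 1.889 = 656 nm.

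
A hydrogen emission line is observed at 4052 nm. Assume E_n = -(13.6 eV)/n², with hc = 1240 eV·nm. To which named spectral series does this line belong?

Brackett

ΔE = 1240/4052 = 0.3060 eV.
This matches 13.6 × (1/4² − 1/5²), so n_f = 4: the Brackett series.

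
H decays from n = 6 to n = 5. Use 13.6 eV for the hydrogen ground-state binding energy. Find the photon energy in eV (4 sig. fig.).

E_6 = −13.60/36 = −0.3778 eV and E_5 = −13.60/25 = −0.5440 eV.
The photon energy is |E_6 − E_5| = 0.1662 eV.

0.1662 eV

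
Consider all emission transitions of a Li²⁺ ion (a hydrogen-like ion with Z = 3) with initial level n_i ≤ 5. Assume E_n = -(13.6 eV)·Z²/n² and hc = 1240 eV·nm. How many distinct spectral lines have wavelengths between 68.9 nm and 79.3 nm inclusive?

1

Enumerate all n_i → n_f pairs with 1 ≤ n_f < n_i ≤ 5 and compute λ = 1240 / [13.6·9·(1/n_f² − 1/n_i²)].
Lines falling in [68.9, 79.3] nm: 3→2 (72.94 nm).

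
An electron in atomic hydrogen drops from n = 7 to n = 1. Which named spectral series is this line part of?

The series is set by the lower level: n_f = 1 is the Lyman series.

Lyman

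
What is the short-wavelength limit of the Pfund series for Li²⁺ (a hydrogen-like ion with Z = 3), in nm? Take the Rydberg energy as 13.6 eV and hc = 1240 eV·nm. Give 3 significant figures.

253 nm

The Pfund series has lower level n_f = 5; the series limit corresponds to n_i → ∞.
ΔE_max = 13.6 × 9 / 5² = 4.896 eV.
λ_min = 1240 / 4.896 = 253 nm.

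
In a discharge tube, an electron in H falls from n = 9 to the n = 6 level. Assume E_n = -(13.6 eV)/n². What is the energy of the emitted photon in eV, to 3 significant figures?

0.210 eV

E_9 = −13.60/81 = −0.1679 eV and E_6 = −13.60/36 = −0.3778 eV.
The photon energy is |E_9 − E_6| = 0.210 eV.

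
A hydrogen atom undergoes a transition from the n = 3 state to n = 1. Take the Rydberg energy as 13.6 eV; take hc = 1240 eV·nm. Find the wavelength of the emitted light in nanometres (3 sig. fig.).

ΔE = 13.60 × (1/1² − 1/3²) = 13.60 × 0.8889 = 12.09 eV.
λ = hc/ΔE = 1240 / 12.09 = 103 nm.
This line belongs to the Lyman series.

103 nm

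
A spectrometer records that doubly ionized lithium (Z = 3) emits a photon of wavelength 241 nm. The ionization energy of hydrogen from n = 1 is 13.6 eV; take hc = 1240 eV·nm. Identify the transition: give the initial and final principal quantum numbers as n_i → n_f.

n_i = 7, n_f = 4

The photon energy is ΔE = hc/λ = 1240 / 241 = 5.145 eV.
With Z = 3, ΔE = 122.4 × (1/n_f² − 1/n_i²), so 1/n_f² − 1/n_i² = 0.04204.
Trying n_f = 4 gives 1/n_i² = 0.02046, i.e. n_i ≈ 7; this pair matches.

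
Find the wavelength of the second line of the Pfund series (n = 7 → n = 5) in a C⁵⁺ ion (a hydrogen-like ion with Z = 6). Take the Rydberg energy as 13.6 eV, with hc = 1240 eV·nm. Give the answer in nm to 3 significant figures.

The Pfund series terminates on n_f = 5; the second line has n_i = 5+2 = 7.
ΔE = 489.6 × (1/5² − 1/7²) = 9.592 eV.
λ = 1240 / 9.592 = 129 nm.

129 nm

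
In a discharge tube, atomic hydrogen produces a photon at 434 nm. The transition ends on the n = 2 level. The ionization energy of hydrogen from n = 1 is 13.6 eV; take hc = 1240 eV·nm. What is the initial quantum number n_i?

n_i = 5

The photon energy is ΔE = hc/λ = 1240 / 434 = 2.857 eV.
With Z = 1, ΔE = 13.60 × (1/n_f² − 1/n_i²), so 1/n_f² − 1/n_i² = 0.2101.
With n_f = 2: 1/n_i² = 1/4 − 0.2101 = 0.03992, so n_i ≈ 5.01.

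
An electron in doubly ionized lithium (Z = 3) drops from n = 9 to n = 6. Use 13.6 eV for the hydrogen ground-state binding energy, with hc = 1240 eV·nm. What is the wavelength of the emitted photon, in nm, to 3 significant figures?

For Z = 3 the level energies scale as Z², so the effective Rydberg energy is 13.6 × 9 = 122.4 eV.
ΔE = 122.4 × (1/6² − 1/9²) = 122.4 × 0.01543 = 1.889 eV.
λ = hc/ΔE = 1240 / 1.889 = 656 nm.

656 nm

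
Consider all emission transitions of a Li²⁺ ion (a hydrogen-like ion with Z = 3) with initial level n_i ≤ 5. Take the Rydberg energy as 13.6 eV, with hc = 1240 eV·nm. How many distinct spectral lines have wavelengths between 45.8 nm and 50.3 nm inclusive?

Enumerate all n_i → n_f pairs with 1 ≤ n_f < n_i ≤ 5 and compute λ = 1240 / [13.6·9·(1/n_f² − 1/n_i²)].
Lines falling in [45.8, 50.3] nm: 5→2 (48.24 nm).

1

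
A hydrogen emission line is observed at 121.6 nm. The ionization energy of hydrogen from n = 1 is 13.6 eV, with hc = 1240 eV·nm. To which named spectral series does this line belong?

Lyman

ΔE = 1240/121.6 = 10.20 eV.
This matches 13.6 × (1/1² − 1/2²), so n_f = 1: the Lyman series.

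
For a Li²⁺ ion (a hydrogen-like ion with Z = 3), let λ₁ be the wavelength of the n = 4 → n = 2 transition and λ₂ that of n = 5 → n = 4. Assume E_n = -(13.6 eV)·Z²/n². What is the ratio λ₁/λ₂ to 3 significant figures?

λ ∝ 1/ΔE ∝ 1/(1/n_f² − 1/n_i²), and the Z² and hc factors cancel in the ratio.
λ₁/λ₂ = (1/4² − 1/5²)/(1/2² − 1/4²) = 0.02250/0.1875 = 0.120.

0.120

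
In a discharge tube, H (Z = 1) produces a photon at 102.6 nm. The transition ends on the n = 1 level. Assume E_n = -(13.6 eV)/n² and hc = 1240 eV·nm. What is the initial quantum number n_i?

n_i = 3

The photon energy is ΔE = hc/λ = 1240 / 102.6 = 12.09 eV.
With Z = 1, ΔE = 13.60 × (1/n_f² − 1/n_i²), so 1/n_f² − 1/n_i² = 0.8887.
With n_f = 1: 1/n_i² = 1/1 − 0.8887 = 0.1113, so n_i ≈ 3.00.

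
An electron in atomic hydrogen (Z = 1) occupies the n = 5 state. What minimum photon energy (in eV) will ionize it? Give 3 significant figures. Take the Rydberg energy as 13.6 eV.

E_5 = −13.60/25 = −0.544 eV, so ionization (to E = 0) requires 0.544 eV.

0.544 eV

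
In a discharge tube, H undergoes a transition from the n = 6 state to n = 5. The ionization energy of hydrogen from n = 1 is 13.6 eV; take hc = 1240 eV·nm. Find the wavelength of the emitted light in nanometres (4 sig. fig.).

ΔE = 13.60 × (1/5² − 1/6²) = 13.60 × 0.01222 = 0.1662 eV.
λ = hc/ΔE = 1240 / 0.1662 = 7460 nm.

7460 nm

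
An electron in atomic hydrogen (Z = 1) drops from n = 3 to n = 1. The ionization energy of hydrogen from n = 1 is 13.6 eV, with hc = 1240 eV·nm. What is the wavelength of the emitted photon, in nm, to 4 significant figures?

ΔE = 13.60 × (1/1² − 1/3²) = 13.60 × 0.8889 = 12.09 eV.
λ = hc/ΔE = 1240 / 12.09 = 102.6 nm.

102.6 nm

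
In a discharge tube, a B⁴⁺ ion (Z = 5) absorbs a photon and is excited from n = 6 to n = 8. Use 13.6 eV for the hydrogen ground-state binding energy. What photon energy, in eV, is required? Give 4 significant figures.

4.132 eV

The Bohr energies scale as Z², so for Z = 5: E_n = −340.0/n² eV.
E_8 = −340.0/64 = −5.313 eV and E_6 = −340.0/36 = −9.444 eV.
The photon energy is |E_8 − E_6| = 4.132 eV.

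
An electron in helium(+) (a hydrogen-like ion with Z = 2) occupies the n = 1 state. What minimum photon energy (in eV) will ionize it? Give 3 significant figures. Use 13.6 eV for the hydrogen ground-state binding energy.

54.4 eV

E_n = −13.6 Z²/n² = −54.40/n² eV for Z = 2.
E_1 = −54.40/1 = −54.4 eV, so ionization (to E = 0) requires 54.4 eV.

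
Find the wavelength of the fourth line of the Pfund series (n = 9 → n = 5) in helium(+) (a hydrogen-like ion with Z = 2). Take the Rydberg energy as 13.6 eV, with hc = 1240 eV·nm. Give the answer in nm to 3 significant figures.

The Pfund series terminates on n_f = 5; the fourth line has n_i = 5+4 = 9.
ΔE = 54.40 × (1/5² − 1/9²) = 1.504 eV.
λ = 1240 / 1.504 = 824 nm.

824 nm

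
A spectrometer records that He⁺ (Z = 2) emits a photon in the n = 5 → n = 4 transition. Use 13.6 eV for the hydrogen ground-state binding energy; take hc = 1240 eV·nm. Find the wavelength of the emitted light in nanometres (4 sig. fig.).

For Z = 2 the level energies scale as Z², so the effective Rydberg energy is 13.6 × 4 = 54.40 eV.
ΔE = 54.40 × (1/4² − 1/5²) = 54.40 × 0.02250 = 1.224 eV.
λ = hc/ΔE = 1240 / 1.224 = 1013 nm.

1013 nm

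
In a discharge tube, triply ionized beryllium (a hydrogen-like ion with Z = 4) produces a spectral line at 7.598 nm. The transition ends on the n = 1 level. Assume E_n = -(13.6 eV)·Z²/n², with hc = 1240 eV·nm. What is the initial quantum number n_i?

The photon energy is ΔE = hc/λ = 1240 / 7.598 = 163.2 eV.
With Z = 4, ΔE = 217.6 × (1/n_f² − 1/n_i²), so 1/n_f² − 1/n_i² = 0.7500.
With n_f = 1: 1/n_i² = 1/1 − 0.7500 = 0.2500, so n_i ≈ 2.00.

n_i = 2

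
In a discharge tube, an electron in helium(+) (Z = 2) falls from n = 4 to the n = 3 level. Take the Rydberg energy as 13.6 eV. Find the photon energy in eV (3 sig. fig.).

The Bohr energies scale as Z², so for Z = 2: E_n = −54.40/n² eV.
E_4 = −54.40/16 = −3.400 eV and E_3 = −54.40/9 = −6.044 eV.
The photon energy is |E_4 − E_3| = 2.64 eV.

2.64 eV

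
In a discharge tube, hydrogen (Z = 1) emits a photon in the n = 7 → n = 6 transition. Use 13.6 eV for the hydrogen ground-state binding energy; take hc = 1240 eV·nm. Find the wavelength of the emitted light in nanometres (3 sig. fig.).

ΔE = 13.60 × (1/6² − 1/7²) = 13.60 × 0.007370 = 0.1002 eV.
λ = hc/ΔE = 1240 / 0.1002 = 12400 nm.

12400 nm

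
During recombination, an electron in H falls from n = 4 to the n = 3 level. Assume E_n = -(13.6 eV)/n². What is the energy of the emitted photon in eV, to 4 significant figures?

E_4 = −13.60/16 = −0.8500 eV and E_3 = −13.60/9 = −1.511 eV.
The photon energy is |E_4 − E_3| = 0.6611 eV.

0.6611 eV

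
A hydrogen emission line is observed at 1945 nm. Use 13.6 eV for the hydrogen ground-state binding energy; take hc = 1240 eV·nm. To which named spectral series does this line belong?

ΔE = 1240/1945 = 0.6375 eV.
This matches 13.6 × (1/4² − 1/8²), so n_f = 4: the Brackett series.

Brackett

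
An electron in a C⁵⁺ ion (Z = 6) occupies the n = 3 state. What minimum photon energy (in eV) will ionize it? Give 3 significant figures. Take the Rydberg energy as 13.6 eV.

E_n = −13.6 Z²/n² = −489.6/n² eV for Z = 6.
E_3 = −489.6/9 = −54.4 eV, so ionization (to E = 0) requires 54.4 eV.

54.4 eV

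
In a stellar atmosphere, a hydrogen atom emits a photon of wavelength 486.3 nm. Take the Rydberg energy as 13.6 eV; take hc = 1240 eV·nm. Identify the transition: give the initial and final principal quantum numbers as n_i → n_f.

The photon energy is ΔE = hc/λ = 1240 / 486.3 = 2.550 eV.
With Z = 1, ΔE = 13.60 × (1/n_f² − 1/n_i²), so 1/n_f² − 1/n_i² = 0.1875.
Trying n_f = 2 gives 1/n_i² = 0.06251, i.e. n_i ≈ 4; this pair matches.

n_i = 4, n_f = 2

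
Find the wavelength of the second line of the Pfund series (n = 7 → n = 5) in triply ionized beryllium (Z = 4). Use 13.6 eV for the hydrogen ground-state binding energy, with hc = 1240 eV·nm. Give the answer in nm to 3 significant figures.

The Pfund series terminates on n_f = 5; the second line has n_i = 5+2 = 7.
ΔE = 217.6 × (1/5² − 1/7²) = 4.263 eV.
λ = 1240 / 4.263 = 291 nm.

291 nm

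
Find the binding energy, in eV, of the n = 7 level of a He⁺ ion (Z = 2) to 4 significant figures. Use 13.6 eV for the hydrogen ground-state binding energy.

1.110 eV

E_n = −13.6 Z²/n² = −54.40/n² eV for Z = 2.
E_7 = −54.40/49 = −1.110 eV, so ionization (to E = 0) requires 1.110 eV.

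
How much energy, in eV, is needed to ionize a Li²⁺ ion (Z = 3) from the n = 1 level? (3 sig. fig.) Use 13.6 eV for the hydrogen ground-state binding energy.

122 eV

E_n = −13.6 Z²/n² = −122.4/n² eV for Z = 3.
E_1 = −122.4/1 = −122 eV, so ionization (to E = 0) requires 122 eV.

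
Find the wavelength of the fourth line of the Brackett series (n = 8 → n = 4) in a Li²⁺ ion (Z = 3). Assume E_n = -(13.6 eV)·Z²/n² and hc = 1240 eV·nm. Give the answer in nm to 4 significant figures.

216.1 nm

The Brackett series terminates on n_f = 4; the fourth line has n_i = 4+4 = 8.
ΔE = 122.4 × (1/4² − 1/8²) = 5.738 eV.
λ = 1240 / 5.738 = 216.1 nm.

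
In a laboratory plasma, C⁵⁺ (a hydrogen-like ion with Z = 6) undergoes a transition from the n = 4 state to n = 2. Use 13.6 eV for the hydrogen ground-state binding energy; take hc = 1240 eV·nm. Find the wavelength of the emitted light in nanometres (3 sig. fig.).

For Z = 6 the level energies scale as Z², so the effective Rydberg energy is 13.6 × 36 = 489.6 eV.
ΔE = 489.6 × (1/2² − 1/4²) = 489.6 × 0.1875 = 91.80 eV.
λ = hc/ΔE = 1240 / 91.80 = 13.5 nm.

13.5 nm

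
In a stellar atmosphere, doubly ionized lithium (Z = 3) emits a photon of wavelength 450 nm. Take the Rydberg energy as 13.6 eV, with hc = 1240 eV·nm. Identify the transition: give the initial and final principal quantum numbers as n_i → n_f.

The photon energy is ΔE = hc/λ = 1240 / 450 = 2.756 eV.
With Z = 3, ΔE = 122.4 × (1/n_f² − 1/n_i²), so 1/n_f² − 1/n_i² = 0.02251.
Trying n_f = 4 gives 1/n_i² = 0.03999, i.e. n_i ≈ 5; this pair matches.

n_i = 5, n_f = 4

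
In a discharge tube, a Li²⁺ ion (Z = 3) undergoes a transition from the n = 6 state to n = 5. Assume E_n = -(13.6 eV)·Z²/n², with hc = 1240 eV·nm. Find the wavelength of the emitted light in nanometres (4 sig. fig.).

828.9 nm

For Z = 3 the level energies scale as Z², so the effective Rydberg energy is 13.6 × 9 = 122.4 eV.
ΔE = 122.4 × (1/5² − 1/6²) = 122.4 × 0.01222 = 1.496 eV.
λ = hc/ΔE = 1240 / 1.496 = 828.9 nm.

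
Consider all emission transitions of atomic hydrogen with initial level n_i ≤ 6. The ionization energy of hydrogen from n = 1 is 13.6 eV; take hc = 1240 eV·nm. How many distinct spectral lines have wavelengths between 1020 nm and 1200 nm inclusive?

Enumerate all n_i → n_f pairs with 1 ≤ n_f < n_i ≤ 6 and compute λ = 1240 / [13.6·1·(1/n_f² − 1/n_i²)].
Lines falling in [1020, 1200] nm: 6→3 (1094 nm).

1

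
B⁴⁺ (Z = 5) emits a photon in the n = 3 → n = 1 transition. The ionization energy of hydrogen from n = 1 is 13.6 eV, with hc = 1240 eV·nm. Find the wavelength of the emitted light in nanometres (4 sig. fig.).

For Z = 5 the level energies scale as Z², so the effective Rydberg energy is 13.6 × 25 = 340.0 eV.
ΔE = 340.0 × (1/1² − 1/3²) = 340.0 × 0.8889 = 302.2 eV.
λ = hc/ΔE = 1240 / 302.2 = 4.103 nm.

4.103 nm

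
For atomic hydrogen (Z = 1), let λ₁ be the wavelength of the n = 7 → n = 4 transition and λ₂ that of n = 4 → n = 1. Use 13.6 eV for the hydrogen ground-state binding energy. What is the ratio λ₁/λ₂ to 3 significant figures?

λ ∝ 1/ΔE ∝ 1/(1/n_f² − 1/n_i²), and the Z² and hc factors cancel in the ratio.
λ₁/λ₂ = (1/1² − 1/4²)/(1/4² − 1/7²) = 0.9375/0.04209 = 22.3.

22.3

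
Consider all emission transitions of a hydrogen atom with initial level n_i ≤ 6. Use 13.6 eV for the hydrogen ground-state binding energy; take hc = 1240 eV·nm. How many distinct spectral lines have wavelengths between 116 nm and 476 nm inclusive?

Enumerate all n_i → n_f pairs with 1 ≤ n_f < n_i ≤ 6 and compute λ = 1240 / [13.6·1·(1/n_f² − 1/n_i²)].
Lines falling in [116, 476] nm: 2→1 (121.6 nm), 6→2 (410.3 nm), 5→2 (434.2 nm).

3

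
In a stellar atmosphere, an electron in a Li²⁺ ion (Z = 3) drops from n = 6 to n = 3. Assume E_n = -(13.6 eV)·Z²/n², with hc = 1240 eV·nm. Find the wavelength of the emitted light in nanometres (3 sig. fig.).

122 nm

For Z = 3 the level energies scale as Z², so the effective Rydberg energy is 13.6 × 9 = 122.4 eV.
ΔE = 122.4 × (1/3² − 1/6²) = 122.4 × 0.08333 = 10.20 eV.
λ = hc/ΔE = 1240 / 10.20 = 122 nm.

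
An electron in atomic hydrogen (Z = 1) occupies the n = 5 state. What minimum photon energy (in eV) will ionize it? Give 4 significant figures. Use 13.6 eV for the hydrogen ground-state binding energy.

0.5440 eV

E_5 = −13.60/25 = −0.5440 eV, so ionization (to E = 0) requires 0.5440 eV.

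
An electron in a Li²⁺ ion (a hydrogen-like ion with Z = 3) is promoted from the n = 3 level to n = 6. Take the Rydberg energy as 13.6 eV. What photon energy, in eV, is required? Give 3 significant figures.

10.2 eV

The Bohr energies scale as Z², so for Z = 3: E_n = −122.4/n² eV.
E_6 = −122.4/36 = −3.400 eV and E_3 = −122.4/9 = −13.60 eV.
The photon energy is |E_6 − E_3| = 10.2 eV.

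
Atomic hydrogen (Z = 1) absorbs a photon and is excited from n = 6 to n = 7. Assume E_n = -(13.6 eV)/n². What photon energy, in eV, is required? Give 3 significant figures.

E_7 = −13.60/49 = −0.2776 eV and E_6 = −13.60/36 = −0.3778 eV.
The photon energy is |E_7 − E_6| = 0.100 eV.

0.100 eV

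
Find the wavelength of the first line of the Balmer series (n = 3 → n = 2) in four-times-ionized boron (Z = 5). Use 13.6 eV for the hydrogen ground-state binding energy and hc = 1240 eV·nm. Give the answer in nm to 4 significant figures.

26.26 nm

The Balmer series terminates on n_f = 2; the first line has n_i = 2+1 = 3.
ΔE = 340.0 × (1/2² − 1/3²) = 47.22 eV.
λ = 1240 / 47.22 = 26.26 nm.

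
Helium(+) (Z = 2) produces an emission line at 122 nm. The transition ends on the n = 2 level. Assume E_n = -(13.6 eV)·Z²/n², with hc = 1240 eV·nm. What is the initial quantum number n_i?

n_i = 4

The photon energy is ΔE = hc/λ = 1240 / 122 = 10.16 eV.
With Z = 2, ΔE = 54.40 × (1/n_f² − 1/n_i²), so 1/n_f² − 1/n_i² = 0.1868.
With n_f = 2: 1/n_i² = 1/4 − 0.1868 = 0.06316, so n_i ≈ 3.98.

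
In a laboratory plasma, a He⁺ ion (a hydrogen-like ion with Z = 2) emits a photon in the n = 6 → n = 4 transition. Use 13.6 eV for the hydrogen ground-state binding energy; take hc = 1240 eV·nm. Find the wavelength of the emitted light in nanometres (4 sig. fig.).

For Z = 2 the level energies scale as Z², so the effective Rydberg energy is 13.6 × 4 = 54.40 eV.
ΔE = 54.40 × (1/4² − 1/6²) = 54.40 × 0.03472 = 1.889 eV.
λ = hc/ΔE = 1240 / 1.889 = 656.5 nm.

656.5 nm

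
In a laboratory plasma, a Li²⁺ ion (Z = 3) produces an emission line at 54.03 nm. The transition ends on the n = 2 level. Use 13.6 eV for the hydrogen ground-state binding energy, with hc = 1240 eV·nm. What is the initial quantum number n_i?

The photon energy is ΔE = hc/λ = 1240 / 54.03 = 22.95 eV.
With Z = 3, ΔE = 122.4 × (1/n_f² − 1/n_i²), so 1/n_f² − 1/n_i² = 0.1875.
With n_f = 2: 1/n_i² = 1/4 − 0.1875 = 0.06250, so n_i ≈ 4.00.

n_i = 4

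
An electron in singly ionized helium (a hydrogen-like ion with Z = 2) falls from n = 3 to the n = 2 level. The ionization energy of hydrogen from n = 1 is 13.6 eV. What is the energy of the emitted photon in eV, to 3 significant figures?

7.56 eV

The Bohr energies scale as Z², so for Z = 2: E_n = −54.40/n² eV.
E_3 = −54.40/9 = −6.044 eV and E_2 = −54.40/4 = −13.60 eV.
The photon energy is |E_3 − E_2| = 7.56 eV.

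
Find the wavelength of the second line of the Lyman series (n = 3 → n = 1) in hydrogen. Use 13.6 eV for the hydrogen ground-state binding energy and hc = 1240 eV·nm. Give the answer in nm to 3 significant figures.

103 nm

The Lyman series terminates on n_f = 1; the second line has n_i = 1+2 = 3.
ΔE = 13.60 × (1/1² − 1/3²) = 12.09 eV.
λ = 1240 / 12.09 = 103 nm.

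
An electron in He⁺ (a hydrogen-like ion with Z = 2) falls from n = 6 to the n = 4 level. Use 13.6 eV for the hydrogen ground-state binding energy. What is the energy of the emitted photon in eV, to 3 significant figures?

1.89 eV

The Bohr energies scale as Z², so for Z = 2: E_n = −54.40/n² eV.
E_6 = −54.40/36 = −1.511 eV and E_4 = −54.40/16 = −3.400 eV.
The photon energy is |E_6 − E_4| = 1.89 eV.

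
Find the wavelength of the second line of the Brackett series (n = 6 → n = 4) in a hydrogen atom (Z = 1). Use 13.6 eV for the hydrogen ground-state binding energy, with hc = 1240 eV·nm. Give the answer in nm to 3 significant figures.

The Brackett series terminates on n_f = 4; the second line has n_i = 4+2 = 6.
ΔE = 13.60 × (1/4² − 1/6²) = 0.4722 eV.
λ = 1240 / 0.4722 = 2630 nm.

2630 nm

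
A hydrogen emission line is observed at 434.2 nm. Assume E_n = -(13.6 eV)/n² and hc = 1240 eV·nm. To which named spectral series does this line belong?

ΔE = 1240/434.2 = 2.856 eV.
This matches 13.6 × (1/2² − 1/5²), so n_f = 2: the Balmer series.

Balmer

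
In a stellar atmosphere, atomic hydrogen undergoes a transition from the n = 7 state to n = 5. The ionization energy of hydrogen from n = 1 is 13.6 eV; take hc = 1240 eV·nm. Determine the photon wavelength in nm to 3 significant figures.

ΔE = 13.60 × (1/5² − 1/7²) = 13.60 × 0.01959 = 0.2664 eV.
λ = hc/ΔE = 1240 / 0.2664 = 4650 nm.

4650 nm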